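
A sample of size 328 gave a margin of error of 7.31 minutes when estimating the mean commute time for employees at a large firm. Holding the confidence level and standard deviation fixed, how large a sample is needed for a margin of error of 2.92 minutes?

2056

Margin of error scales as 1/√n, so n₂ = n₁·(E₁/E₂)².
n₂ = 328 × (7.31/2.92)² = 328 × 6.267 = 2055.58
Round up: n₂ = 2056.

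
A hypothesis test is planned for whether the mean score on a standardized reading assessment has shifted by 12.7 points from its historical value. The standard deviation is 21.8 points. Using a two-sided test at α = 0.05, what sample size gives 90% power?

n = 31

For a one-sample z-test, n = ((z_{α/2} + z_β)·σ/δ)².
z_{α/2} = 1.960 (two-sided α = 0.05); z_β = 1.282 (power 90% → β = 0.1).
n = (3.242 × 21.8 / 12.7)² = 30.97
Round up: n = 31.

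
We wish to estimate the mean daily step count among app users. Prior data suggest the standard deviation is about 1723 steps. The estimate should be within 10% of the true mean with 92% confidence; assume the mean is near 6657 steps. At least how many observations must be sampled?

For a mean, the margin of error is E = z·σ/√n, so n = (zσ/E)².
At 92% confidence, z = 1.751.
E = 10% of 6657 = 665.7 steps.
n = (1.751 × 1723 / 665.7)² = 20.54
Round up: n = 21.

21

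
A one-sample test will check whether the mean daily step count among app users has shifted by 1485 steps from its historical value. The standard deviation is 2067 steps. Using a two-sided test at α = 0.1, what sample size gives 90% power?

n = 17

For a one-sample z-test, n = ((z_{α/2} + z_β)·σ/δ)².
z_{α/2} = 1.645 (two-sided α = 0.1); z_β = 1.282 (power 90% → β = 0.1).
n = (2.927 × 2067 / 1485)² = 16.60
Round up: n = 17.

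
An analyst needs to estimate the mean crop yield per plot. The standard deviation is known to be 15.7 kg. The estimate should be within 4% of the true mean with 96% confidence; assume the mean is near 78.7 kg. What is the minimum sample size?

105

For a mean, the margin of error is E = z·σ/√n, so n = (zσ/E)².
At 96% confidence, z = 2.054.
E = 4% of 78.7 = 3.148 kg.
n = (2.054 × 15.7 / 3.148)² = 104.94
Round up: n = 105.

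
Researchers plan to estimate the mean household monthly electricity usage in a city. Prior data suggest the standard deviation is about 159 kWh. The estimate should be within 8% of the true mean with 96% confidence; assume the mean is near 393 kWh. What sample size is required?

For a mean, the margin of error is E = z·σ/√n, so n = (zσ/E)².
At 96% confidence, z = 2.054.
E = 8% of 393 = 31.44 kWh.
n = (2.054 × 159 / 31.44)² = 107.90
Round up: n = 108.

108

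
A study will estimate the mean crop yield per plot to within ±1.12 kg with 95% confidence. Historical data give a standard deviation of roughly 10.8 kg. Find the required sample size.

For a mean, the margin of error is E = z·σ/√n, so n = (zσ/E)².
At 95% confidence, z = 1.960.
n = (1.960 × 10.8 / 1.12)² = 357.21
Round up: n = 358.

358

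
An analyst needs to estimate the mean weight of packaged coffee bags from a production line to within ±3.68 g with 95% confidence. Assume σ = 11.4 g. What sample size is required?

For a mean, the margin of error is E = z·σ/√n, so n = (zσ/E)².
At 95% confidence, z = 1.960.
n = (1.960 × 11.4 / 3.68)² = 36.87
Round up: n = 37.

37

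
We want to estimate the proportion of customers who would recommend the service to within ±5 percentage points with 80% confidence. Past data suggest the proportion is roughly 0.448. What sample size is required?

163

For a proportion with margin E = 0.05 at 80% confidence, z = 1.282.
n = p̂(1−p̂)(z/E)² = 0.448 × 0.552 × (1.282/0.05)² = 162.57
Round up: n = 163.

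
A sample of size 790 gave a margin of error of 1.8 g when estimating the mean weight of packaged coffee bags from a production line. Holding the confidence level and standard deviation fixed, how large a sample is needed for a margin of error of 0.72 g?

4938

Margin of error scales as 1/√n, so n₂ = n₁·(E₁/E₂)².
n₂ = 790 × (1.8/0.72)² = 790 × 6.25 = 4937.50
Round up: n₂ = 4938.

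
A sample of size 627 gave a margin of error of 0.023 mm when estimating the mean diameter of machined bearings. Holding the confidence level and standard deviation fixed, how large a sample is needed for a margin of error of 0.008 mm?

5183

Margin of error scales as 1/√n, so n₂ = n₁·(E₁/E₂)².
n₂ = 627 × (0.023/0.008)² = 627 × 8.266 = 5182.78
Round up: n₂ = 5183.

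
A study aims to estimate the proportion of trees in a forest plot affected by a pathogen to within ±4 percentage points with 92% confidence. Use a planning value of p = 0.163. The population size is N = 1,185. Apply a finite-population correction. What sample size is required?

For a proportion with margin E = 0.04 at 92% confidence, z = 1.751.
n = p̂(1−p̂)(z/E)² = 0.163 × 0.837 × (1.751/0.04)² = 261.44 — call this n₀.
Finite-population correction with N = 1,185: n = n₀ / (1 + (n₀−1)/N) = 261.44 / 1.22 = 214.30
Round up: n = 215.

n = 215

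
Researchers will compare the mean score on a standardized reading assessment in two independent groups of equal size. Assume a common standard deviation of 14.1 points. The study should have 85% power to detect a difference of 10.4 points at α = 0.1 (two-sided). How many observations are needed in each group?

For two equal groups, n per group = 2·((z_{α/2} + z_β)·σ/δ)².
z_{α/2} = 1.645; z_β = 1.036 (power 85%).
n = 2 × (2.681 × 14.1 / 10.4)² = 2 × 13.21 = 26.42
Round up: n = 27 per group.

27 per group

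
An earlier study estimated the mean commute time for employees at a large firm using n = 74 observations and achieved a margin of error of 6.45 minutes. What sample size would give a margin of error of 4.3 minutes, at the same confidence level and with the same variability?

Margin of error scales as 1/√n, so n₂ = n₁·(E₁/E₂)².
n₂ = 74 × (6.45/4.3)² = 74 × 2.25 = 166.50
Round up: n₂ = 167.

167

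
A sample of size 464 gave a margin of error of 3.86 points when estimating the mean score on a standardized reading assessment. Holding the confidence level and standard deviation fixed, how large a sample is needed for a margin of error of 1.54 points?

Margin of error scales as 1/√n, so n₂ = n₁·(E₁/E₂)².
n₂ = 464 × (3.86/1.54)² = 464 × 6.283 = 2915.31
Round up: n₂ = 2916.

n = 2916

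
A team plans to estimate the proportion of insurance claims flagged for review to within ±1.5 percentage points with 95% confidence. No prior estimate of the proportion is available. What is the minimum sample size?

For a proportion with margin E = 0.015 at 95% confidence, z = 1.960.
With no prior estimate, use p = 0.5, which maximizes p(1−p) at 0.25.
n = 0.25 × (z/E)² = 0.25 × (1.960/0.015)² = 4268.44
Round up: n = 4269.

4269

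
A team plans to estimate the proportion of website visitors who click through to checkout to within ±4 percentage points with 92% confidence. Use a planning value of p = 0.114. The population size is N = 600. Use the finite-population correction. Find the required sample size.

For a proportion with margin E = 0.04 at 92% confidence, z = 1.751.
n = p̂(1−p̂)(z/E)² = 0.114 × 0.886 × (1.751/0.04)² = 193.55 — call this n₀.
Finite-population correction with N = 600: n = n₀ / (1 + (n₀−1)/N) = 193.55 / 1.321 = 146.52
Round up: n = 147.

n = 147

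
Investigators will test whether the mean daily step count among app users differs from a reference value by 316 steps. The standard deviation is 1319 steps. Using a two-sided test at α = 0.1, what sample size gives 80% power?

For a one-sample z-test, n = ((z_{α/2} + z_β)·σ/δ)².
z_{α/2} = 1.645 (two-sided α = 0.1); z_β = 0.842 (power 80% → β = 0.2).
n = (2.487 × 1319 / 316)² = 107.76
Round up: n = 108.

n = 108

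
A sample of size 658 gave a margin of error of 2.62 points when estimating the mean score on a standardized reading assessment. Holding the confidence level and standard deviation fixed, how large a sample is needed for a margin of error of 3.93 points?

Margin of error scales as 1/√n, so n₂ = n₁·(E₁/E₂)².
n₂ = 658 × (2.62/3.93)² = 658 × 0.4444 = 292.42
Round up: n₂ = 293.

293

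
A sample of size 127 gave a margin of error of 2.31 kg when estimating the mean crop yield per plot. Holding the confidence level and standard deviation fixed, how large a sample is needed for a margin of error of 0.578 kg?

2029

Margin of error scales as 1/√n, so n₂ = n₁·(E₁/E₂)².
n₂ = 127 × (2.31/0.578)² = 127 × 15.97 = 2028.19
Round up: n₂ = 2029.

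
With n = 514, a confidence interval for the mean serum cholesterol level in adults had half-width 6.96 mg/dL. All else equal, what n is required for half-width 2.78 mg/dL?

Margin of error scales as 1/√n, so n₂ = n₁·(E₁/E₂)².
n₂ = 514 × (6.96/2.78)² = 514 × 6.268 = 3221.75
Round up: n₂ = 3222.

3222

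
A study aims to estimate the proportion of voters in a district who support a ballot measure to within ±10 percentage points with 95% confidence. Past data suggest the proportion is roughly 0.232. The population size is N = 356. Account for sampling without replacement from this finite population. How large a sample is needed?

n = 58

For a proportion with margin E = 0.1 at 95% confidence, z = 1.960.
n = p̂(1−p̂)(z/E)² = 0.232 × 0.768 × (1.960/0.1)² = 68.45 — call this n₀.
Finite-population correction with N = 356: n = n₀ / (1 + (n₀−1)/N) = 68.45 / 1.189 = 57.57
Round up: n = 58.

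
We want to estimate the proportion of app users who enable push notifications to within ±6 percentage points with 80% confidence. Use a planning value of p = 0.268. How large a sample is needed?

For a proportion with margin E = 0.06 at 80% confidence, z = 1.282.
n = p̂(1−p̂)(z/E)² = 0.268 × 0.732 × (1.282/0.06)² = 89.56
Round up: n = 90.

n = 90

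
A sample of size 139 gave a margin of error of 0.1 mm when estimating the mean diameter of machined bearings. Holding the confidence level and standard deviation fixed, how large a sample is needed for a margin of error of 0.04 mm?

869

Margin of error scales as 1/√n, so n₂ = n₁·(E₁/E₂)².
n₂ = 139 × (0.1/0.04)² = 139 × 6.25 = 868.75
Round up: n₂ = 869.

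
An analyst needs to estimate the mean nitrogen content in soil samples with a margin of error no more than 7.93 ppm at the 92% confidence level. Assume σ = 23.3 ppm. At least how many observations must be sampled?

27

For a mean, the margin of error is E = z·σ/√n, so n = (zσ/E)².
At 92% confidence, z = 1.751.
n = (1.751 × 23.3 / 7.93)² = 26.47
Round up: n = 27.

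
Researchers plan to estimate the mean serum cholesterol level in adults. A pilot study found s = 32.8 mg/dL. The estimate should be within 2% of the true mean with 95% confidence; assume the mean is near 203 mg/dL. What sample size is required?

For a mean, the margin of error is E = z·σ/√n, so n = (zσ/E)².
At 95% confidence, z = 1.960.
E = 2% of 203 = 4.06 mg/dL.
n = (1.960 × 32.8 / 4.06)² = 250.73
Round up: n = 251.

251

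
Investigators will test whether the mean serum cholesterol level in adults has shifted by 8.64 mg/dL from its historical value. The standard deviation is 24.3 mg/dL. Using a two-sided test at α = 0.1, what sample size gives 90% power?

For a one-sample z-test, n = ((z_{α/2} + z_β)·σ/δ)².
z_{α/2} = 1.645 (two-sided α = 0.1); z_β = 1.282 (power 90% → β = 0.1).
n = (2.927 × 24.3 / 8.64)² = 67.77
Round up: n = 68.

68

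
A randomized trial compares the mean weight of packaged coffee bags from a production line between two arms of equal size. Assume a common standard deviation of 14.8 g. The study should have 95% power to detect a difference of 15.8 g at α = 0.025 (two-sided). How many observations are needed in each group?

27 per group

For two equal groups, n per group = 2·((z_{α/2} + z_β)·σ/δ)².
z_{α/2} = 2.241; z_β = 1.645 (power 95%).
n = 2 × (3.886 × 14.8 / 15.8)² = 2 × 13.25 = 26.50
Round up: n = 27 per group.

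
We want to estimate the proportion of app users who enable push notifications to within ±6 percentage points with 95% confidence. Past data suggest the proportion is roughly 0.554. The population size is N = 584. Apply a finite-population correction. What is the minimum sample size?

n = 182

For a proportion with margin E = 0.06 at 95% confidence, z = 1.960.
n = p̂(1−p̂)(z/E)² = 0.554 × 0.446 × (1.960/0.06)² = 263.67 — call this n₀.
Finite-population correction with N = 584: n = n₀ / (1 + (n₀−1)/N) = 263.67 / 1.45 = 181.84
Round up: n = 182.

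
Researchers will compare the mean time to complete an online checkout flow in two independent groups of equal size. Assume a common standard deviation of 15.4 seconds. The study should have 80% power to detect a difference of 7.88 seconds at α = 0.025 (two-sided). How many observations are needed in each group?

73 per group

For two equal groups, n per group = 2·((z_{α/2} + z_β)·σ/δ)².
z_{α/2} = 2.241; z_β = 0.842 (power 80%).
n = 2 × (3.083 × 15.4 / 7.88)² = 2 × 36.30 = 72.60
Round up: n = 73 per group.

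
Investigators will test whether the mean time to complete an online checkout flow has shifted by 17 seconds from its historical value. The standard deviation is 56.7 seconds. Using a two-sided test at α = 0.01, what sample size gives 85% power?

n = 146

For a one-sample z-test, n = ((z_{α/2} + z_β)·σ/δ)².
z_{α/2} = 2.576 (two-sided α = 0.01); z_β = 1.036 (power 85% → β = 0.15).
n = (3.612 × 56.7 / 17)² = 145.13
Round up: n = 146.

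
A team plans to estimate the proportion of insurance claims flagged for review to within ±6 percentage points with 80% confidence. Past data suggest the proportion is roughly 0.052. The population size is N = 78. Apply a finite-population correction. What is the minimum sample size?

For a proportion with margin E = 0.06 at 80% confidence, z = 1.282.
n = p̂(1−p̂)(z/E)² = 0.052 × 0.948 × (1.282/0.06)² = 22.51 — call this n₀.
Finite-population correction with N = 78: n = n₀ / (1 + (n₀−1)/N) = 22.51 / 1.276 = 17.64
Round up: n = 18.

18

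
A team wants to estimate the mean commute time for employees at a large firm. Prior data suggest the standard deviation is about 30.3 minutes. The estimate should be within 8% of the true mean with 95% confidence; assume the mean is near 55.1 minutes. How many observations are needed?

182

For a mean, the margin of error is E = z·σ/√n, so n = (zσ/E)².
At 95% confidence, z = 1.960.
E = 8% of 55.1 = 4.408 minutes.
n = (1.960 × 30.3 / 4.408)² = 181.52
Round up: n = 182.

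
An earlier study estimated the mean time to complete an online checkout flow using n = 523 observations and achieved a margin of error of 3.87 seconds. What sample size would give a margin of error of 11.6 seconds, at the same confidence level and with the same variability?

Margin of error scales as 1/√n, so n₂ = n₁·(E₁/E₂)².
n₂ = 523 × (3.87/11.6)² = 523 × 0.1113 = 58.21
Round up: n₂ = 59.

n = 59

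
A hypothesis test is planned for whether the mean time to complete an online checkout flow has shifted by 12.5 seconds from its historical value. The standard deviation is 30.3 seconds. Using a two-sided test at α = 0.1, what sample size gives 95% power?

64

For a one-sample z-test, n = ((z_{α/2} + z_β)·σ/δ)².
z_{α/2} = 1.645 (two-sided α = 0.1); z_β = 1.645 (power 95% → β = 0.05).
n = (3.290 × 30.3 / 12.5)² = 63.60
Round up: n = 64.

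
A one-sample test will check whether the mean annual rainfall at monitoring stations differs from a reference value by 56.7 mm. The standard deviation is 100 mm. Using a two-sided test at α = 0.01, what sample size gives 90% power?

For a one-sample z-test, n = ((z_{α/2} + z_β)·σ/δ)².
z_{α/2} = 2.576 (two-sided α = 0.01); z_β = 1.282 (power 90% → β = 0.1).
n = (3.858 × 100 / 56.7)² = 46.30
Round up: n = 47.

47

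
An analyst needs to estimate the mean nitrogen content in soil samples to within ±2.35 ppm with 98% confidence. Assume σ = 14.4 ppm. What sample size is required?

n = 204

For a mean, the margin of error is E = z·σ/√n, so n = (zσ/E)².
At 98% confidence, z = 2.326.
n = (2.326 × 14.4 / 2.35)² = 203.15
Round up: n = 204.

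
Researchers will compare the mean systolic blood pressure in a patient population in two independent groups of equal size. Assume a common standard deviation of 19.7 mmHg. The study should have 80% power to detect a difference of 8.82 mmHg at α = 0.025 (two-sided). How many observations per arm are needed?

95 per group

For two equal groups, n per group = 2·((z_{α/2} + z_β)·σ/δ)².
z_{α/2} = 2.241; z_β = 0.842 (power 80%).
n = 2 × (3.083 × 19.7 / 8.82)² = 2 × 47.42 = 94.84
Round up: n = 95 per group.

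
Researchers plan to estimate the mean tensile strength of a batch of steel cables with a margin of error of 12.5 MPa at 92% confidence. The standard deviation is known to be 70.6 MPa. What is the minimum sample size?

For a mean, the margin of error is E = z·σ/√n, so n = (zσ/E)².
At 92% confidence, z = 1.751.
n = (1.751 × 70.6 / 12.5)² = 97.81
Round up: n = 98.

n = 98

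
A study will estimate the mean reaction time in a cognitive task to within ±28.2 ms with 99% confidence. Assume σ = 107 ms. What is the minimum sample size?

96

For a mean, the margin of error is E = z·σ/√n, so n = (zσ/E)².
At 99% confidence, z = 2.576.
n = (2.576 × 107 / 28.2)² = 95.53
Round up: n = 96.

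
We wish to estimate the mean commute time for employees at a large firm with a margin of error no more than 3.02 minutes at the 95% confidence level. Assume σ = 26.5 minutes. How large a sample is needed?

For a mean, the margin of error is E = z·σ/√n, so n = (zσ/E)².
At 95% confidence, z = 1.960.
n = (1.960 × 26.5 / 3.02)² = 295.79
Round up: n = 296.

n = 296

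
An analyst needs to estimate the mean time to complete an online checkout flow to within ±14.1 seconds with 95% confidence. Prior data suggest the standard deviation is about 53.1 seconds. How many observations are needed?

n = 55

For a mean, the margin of error is E = z·σ/√n, so n = (zσ/E)².
At 95% confidence, z = 1.960.
n = (1.960 × 53.1 / 14.1)² = 54.48
Round up: n = 55.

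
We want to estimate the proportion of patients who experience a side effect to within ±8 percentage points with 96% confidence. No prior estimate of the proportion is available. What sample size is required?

For a proportion with margin E = 0.08 at 96% confidence, z = 2.054.
With no prior estimate, use p = 0.5, which maximizes p(1−p) at 0.25.
n = 0.25 × (z/E)² = 0.25 × (2.054/0.08)² = 164.80
Round up: n = 165.

165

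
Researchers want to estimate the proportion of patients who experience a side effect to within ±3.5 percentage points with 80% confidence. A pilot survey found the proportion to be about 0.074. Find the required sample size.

For a proportion with margin E = 0.035 at 80% confidence, z = 1.282.
n = p̂(1−p̂)(z/E)² = 0.074 × 0.926 × (1.282/0.035)² = 91.94
Round up: n = 92.

92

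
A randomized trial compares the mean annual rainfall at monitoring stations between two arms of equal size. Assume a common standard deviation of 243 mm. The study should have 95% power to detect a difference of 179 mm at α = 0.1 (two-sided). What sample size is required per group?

For two equal groups, n per group = 2·((z_{α/2} + z_β)·σ/δ)².
z_{α/2} = 1.645; z_β = 1.645 (power 95%).
n = 2 × (3.290 × 243 / 179)² = 2 × 19.95 = 39.90
Round up: n = 40 per group.

40 per group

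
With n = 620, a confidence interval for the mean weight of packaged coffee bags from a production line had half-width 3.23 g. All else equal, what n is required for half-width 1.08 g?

5546

Margin of error scales as 1/√n, so n₂ = n₁·(E₁/E₂)².
n₂ = 620 × (3.23/1.08)² = 620 × 8.945 = 5545.90
Round up: n₂ = 5546.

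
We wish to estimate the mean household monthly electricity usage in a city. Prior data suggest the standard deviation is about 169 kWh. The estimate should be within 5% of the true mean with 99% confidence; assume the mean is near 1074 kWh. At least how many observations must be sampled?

66

For a mean, the margin of error is E = z·σ/√n, so n = (zσ/E)².
At 99% confidence, z = 2.576.
E = 5% of 1074 = 53.7 kWh.
n = (2.576 × 169 / 53.7)² = 65.72
Round up: n = 66.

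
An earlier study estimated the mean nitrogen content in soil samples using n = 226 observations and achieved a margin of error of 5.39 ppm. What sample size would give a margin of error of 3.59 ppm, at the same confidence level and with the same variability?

Margin of error scales as 1/√n, so n₂ = n₁·(E₁/E₂)².
n₂ = 226 × (5.39/3.59)² = 226 × 2.254 = 509.40
Round up: n₂ = 510.

510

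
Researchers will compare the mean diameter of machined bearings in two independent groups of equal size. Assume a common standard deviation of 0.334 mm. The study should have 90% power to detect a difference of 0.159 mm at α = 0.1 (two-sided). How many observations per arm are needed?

For two equal groups, n per group = 2·((z_{α/2} + z_β)·σ/δ)².
z_{α/2} = 1.645; z_β = 1.282 (power 90%).
n = 2 × (2.927 × 0.334 / 0.159)² = 2 × 37.80 = 75.60
Round up: n = 76 per group.

76 per group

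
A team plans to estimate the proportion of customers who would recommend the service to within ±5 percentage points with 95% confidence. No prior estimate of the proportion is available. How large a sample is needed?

For a proportion with margin E = 0.05 at 95% confidence, z = 1.960.
With no prior estimate, use p = 0.5, which maximizes p(1−p) at 0.25.
n = 0.25 × (z/E)² = 0.25 × (1.960/0.05)² = 384.16
Round up: n = 385.

n = 385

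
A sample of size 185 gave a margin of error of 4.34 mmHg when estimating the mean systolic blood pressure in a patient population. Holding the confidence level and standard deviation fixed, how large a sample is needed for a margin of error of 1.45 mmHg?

Margin of error scales as 1/√n, so n₂ = n₁·(E₁/E₂)².
n₂ = 185 × (4.34/1.45)² = 185 × 8.959 = 1657.41
Round up: n₂ = 1658.

n = 1658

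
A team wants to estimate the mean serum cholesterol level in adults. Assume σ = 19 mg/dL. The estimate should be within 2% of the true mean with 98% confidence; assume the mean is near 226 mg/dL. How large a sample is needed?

For a mean, the margin of error is E = z·σ/√n, so n = (zσ/E)².
At 98% confidence, z = 2.326.
E = 2% of 226 = 4.52 mg/dL.
n = (2.326 × 19 / 4.52)² = 95.60
Round up: n = 96.

n = 96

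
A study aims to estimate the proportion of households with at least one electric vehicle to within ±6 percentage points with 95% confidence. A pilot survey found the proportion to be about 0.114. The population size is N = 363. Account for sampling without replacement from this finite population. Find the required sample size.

For a proportion with margin E = 0.06 at 95% confidence, z = 1.960.
n = p̂(1−p̂)(z/E)² = 0.114 × 0.886 × (1.960/0.06)² = 107.78 — call this n₀.
Finite-population correction with N = 363: n = n₀ / (1 + (n₀−1)/N) = 107.78 / 1.294 = 83.29
Round up: n = 84.

84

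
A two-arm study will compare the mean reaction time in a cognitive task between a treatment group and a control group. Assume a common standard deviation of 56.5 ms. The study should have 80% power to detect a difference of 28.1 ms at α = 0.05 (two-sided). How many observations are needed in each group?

64 per group

For two equal groups, n per group = 2·((z_{α/2} + z_β)·σ/δ)².
z_{α/2} = 1.960; z_β = 0.842 (power 80%).
n = 2 × (2.802 × 56.5 / 28.1)² = 2 × 31.74 = 63.48
Round up: n = 64 per group.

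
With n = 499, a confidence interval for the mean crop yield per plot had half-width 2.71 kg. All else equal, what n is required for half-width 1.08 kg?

Margin of error scales as 1/√n, so n₂ = n₁·(E₁/E₂)².
n₂ = 499 × (2.71/1.08)² = 499 × 6.296 = 3141.70
Round up: n₂ = 3142.

3142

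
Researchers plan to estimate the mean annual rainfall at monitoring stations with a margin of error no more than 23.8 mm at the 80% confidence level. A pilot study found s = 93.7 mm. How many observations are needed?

26

For a mean, the margin of error is E = z·σ/√n, so n = (zσ/E)².
At 80% confidence, z = 1.282.
n = (1.282 × 93.7 / 23.8)² = 25.47
Round up: n = 26.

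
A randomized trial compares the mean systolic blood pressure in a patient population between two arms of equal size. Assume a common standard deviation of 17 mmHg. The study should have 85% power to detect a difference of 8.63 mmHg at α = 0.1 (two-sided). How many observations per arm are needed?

For two equal groups, n per group = 2·((z_{α/2} + z_β)·σ/δ)².
z_{α/2} = 1.645; z_β = 1.036 (power 85%).
n = 2 × (2.681 × 17 / 8.63)² = 2 × 27.89 = 55.78
Round up: n = 56 per group.

56 per group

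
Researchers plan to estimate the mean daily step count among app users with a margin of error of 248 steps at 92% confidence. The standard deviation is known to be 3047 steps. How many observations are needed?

For a mean, the margin of error is E = z·σ/√n, so n = (zσ/E)².
At 92% confidence, z = 1.751.
n = (1.751 × 3047 / 248)² = 462.82
Round up: n = 463.

463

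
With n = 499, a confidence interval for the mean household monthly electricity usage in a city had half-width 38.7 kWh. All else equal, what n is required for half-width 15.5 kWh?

3111

Margin of error scales as 1/√n, so n₂ = n₁·(E₁/E₂)².
n₂ = 499 × (38.7/15.5)² = 499 × 6.234 = 3110.77
Round up: n₂ = 3111.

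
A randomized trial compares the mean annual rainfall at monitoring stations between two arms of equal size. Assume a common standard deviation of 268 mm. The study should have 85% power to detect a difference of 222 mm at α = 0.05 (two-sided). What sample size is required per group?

For two equal groups, n per group = 2·((z_{α/2} + z_β)·σ/δ)².
z_{α/2} = 1.960; z_β = 1.036 (power 85%).
n = 2 × (2.996 × 268 / 222)² = 2 × 13.08 = 26.16
Round up: n = 27 per group.

27 per group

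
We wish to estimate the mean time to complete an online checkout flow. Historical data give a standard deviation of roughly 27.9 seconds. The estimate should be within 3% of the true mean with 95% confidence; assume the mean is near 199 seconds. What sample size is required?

84

For a mean, the margin of error is E = z·σ/√n, so n = (zσ/E)².
At 95% confidence, z = 1.960.
E = 3% of 199 = 5.97 seconds.
n = (1.960 × 27.9 / 5.97)² = 83.90
Round up: n = 84.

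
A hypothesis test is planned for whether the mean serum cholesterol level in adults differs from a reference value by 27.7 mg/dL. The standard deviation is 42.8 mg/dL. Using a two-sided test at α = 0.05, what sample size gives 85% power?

For a one-sample z-test, n = ((z_{α/2} + z_β)·σ/δ)².
z_{α/2} = 1.960 (two-sided α = 0.05); z_β = 1.036 (power 85% → β = 0.15).
n = (2.996 × 42.8 / 27.7)² = 21.43
Round up: n = 22.

n = 22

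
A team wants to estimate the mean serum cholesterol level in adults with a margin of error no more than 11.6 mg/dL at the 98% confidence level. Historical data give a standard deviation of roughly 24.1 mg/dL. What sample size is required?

For a mean, the margin of error is E = z·σ/√n, so n = (zσ/E)².
At 98% confidence, z = 2.326.
n = (2.326 × 24.1 / 11.6)² = 23.35
Round up: n = 24.

24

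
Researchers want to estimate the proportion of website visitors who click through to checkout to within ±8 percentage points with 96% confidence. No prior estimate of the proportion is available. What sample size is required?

n = 165

For a proportion with margin E = 0.08 at 96% confidence, z = 2.054.
With no prior estimate, use p = 0.5, which maximizes p(1−p) at 0.25.
n = 0.25 × (z/E)² = 0.25 × (2.054/0.08)² = 164.80
Round up: n = 165.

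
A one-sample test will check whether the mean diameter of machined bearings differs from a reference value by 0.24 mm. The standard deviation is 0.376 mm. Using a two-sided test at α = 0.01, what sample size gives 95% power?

n = 44

For a one-sample z-test, n = ((z_{α/2} + z_β)·σ/δ)².
z_{α/2} = 2.576 (two-sided α = 0.01); z_β = 1.645 (power 95% → β = 0.05).
n = (4.221 × 0.376 / 0.24)² = 43.73
Round up: n = 44.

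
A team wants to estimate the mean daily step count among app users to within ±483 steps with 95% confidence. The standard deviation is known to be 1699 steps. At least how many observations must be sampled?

For a mean, the margin of error is E = z·σ/√n, so n = (zσ/E)².
At 95% confidence, z = 1.960.
n = (1.960 × 1699 / 483)² = 47.53
Round up: n = 48.

48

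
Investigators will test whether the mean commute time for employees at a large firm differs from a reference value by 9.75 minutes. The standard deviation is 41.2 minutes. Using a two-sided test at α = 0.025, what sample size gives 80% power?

170

For a one-sample z-test, n = ((z_{α/2} + z_β)·σ/δ)².
z_{α/2} = 2.241 (two-sided α = 0.025); z_β = 0.842 (power 80% → β = 0.2).
n = (3.083 × 41.2 / 9.75)² = 169.72
Round up: n = 170.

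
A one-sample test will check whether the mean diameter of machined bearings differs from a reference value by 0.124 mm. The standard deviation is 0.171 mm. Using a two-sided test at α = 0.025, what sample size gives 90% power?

For a one-sample z-test, n = ((z_{α/2} + z_β)·σ/δ)².
z_{α/2} = 2.241 (two-sided α = 0.025); z_β = 1.282 (power 90% → β = 0.1).
n = (3.523 × 0.171 / 0.124)² = 23.60
Round up: n = 24.

n = 24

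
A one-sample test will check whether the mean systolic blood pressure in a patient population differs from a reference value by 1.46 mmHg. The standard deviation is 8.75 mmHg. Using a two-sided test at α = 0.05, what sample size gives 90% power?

378

For a one-sample z-test, n = ((z_{α/2} + z_β)·σ/δ)².
z_{α/2} = 1.960 (two-sided α = 0.05); z_β = 1.282 (power 90% → β = 0.1).
n = (3.242 × 8.75 / 1.46)² = 377.52
Round up: n = 378.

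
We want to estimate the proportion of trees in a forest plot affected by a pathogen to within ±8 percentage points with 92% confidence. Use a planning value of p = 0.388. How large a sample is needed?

For a proportion with margin E = 0.08 at 92% confidence, z = 1.751.
n = p̂(1−p̂)(z/E)² = 0.388 × 0.612 × (1.751/0.08)² = 113.76
Round up: n = 114.

114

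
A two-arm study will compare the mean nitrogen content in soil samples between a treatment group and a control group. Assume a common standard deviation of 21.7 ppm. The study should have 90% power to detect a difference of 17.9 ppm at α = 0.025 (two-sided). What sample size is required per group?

For two equal groups, n per group = 2·((z_{α/2} + z_β)·σ/δ)².
z_{α/2} = 2.241; z_β = 1.282 (power 90%).
n = 2 × (3.523 × 21.7 / 17.9)² = 2 × 18.24 = 36.48
Round up: n = 37 per group.

37 per group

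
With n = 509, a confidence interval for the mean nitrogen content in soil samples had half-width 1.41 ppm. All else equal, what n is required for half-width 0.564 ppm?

3182

Margin of error scales as 1/√n, so n₂ = n₁·(E₁/E₂)².
n₂ = 509 × (1.41/0.564)² = 509 × 6.25 = 3181.25
Round up: n₂ = 3182.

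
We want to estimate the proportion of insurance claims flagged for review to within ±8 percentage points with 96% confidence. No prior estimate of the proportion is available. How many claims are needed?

165

For a proportion with margin E = 0.08 at 96% confidence, z = 2.054.
With no prior estimate, use p = 0.5, which maximizes p(1−p) at 0.25.
n = 0.25 × (z/E)² = 0.25 × (2.054/0.08)² = 164.80
Round up: n = 165.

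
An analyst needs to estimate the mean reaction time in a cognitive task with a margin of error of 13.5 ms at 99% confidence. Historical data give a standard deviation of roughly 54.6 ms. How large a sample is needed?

109

For a mean, the margin of error is E = z·σ/√n, so n = (zσ/E)².
At 99% confidence, z = 2.576.
n = (2.576 × 54.6 / 13.5)² = 108.54
Round up: n = 109.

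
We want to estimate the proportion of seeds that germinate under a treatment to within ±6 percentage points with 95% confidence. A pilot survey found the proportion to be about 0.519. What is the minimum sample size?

For a proportion with margin E = 0.06 at 95% confidence, z = 1.960.
n = p̂(1−p̂)(z/E)² = 0.519 × 0.481 × (1.960/0.06)² = 266.39
Round up: n = 267.

n = 267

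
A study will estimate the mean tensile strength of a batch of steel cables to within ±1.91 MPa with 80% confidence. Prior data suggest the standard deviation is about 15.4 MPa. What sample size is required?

For a mean, the margin of error is E = z·σ/√n, so n = (zσ/E)².
At 80% confidence, z = 1.282.
n = (1.282 × 15.4 / 1.91)² = 106.84
Round up: n = 107.

107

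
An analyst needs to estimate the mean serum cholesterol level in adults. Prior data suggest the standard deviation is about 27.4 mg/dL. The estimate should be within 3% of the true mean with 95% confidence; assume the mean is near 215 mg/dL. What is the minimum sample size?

70

For a mean, the margin of error is E = z·σ/√n, so n = (zσ/E)².
At 95% confidence, z = 1.960.
E = 3% of 215 = 6.45 mg/dL.
n = (1.960 × 27.4 / 6.45)² = 69.33
Round up: n = 70.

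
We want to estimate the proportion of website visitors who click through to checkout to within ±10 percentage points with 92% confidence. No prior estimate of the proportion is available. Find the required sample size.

77

For a proportion with margin E = 0.1 at 92% confidence, z = 1.751.
With no prior estimate, use p = 0.5, which maximizes p(1−p) at 0.25.
n = 0.25 × (z/E)² = 0.25 × (1.751/0.1)² = 76.65
Round up: n = 77.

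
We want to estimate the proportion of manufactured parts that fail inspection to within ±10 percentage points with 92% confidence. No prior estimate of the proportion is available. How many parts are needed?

77

For a proportion with margin E = 0.1 at 92% confidence, z = 1.751.
With no prior estimate, use p = 0.5, which maximizes p(1−p) at 0.25.
n = 0.25 × (z/E)² = 0.25 × (1.751/0.1)² = 76.65
Round up: n = 77.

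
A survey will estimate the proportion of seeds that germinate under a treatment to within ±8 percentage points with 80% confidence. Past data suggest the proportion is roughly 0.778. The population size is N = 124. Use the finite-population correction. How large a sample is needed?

33

For a proportion with margin E = 0.08 at 80% confidence, z = 1.282.
n = p̂(1−p̂)(z/E)² = 0.778 × 0.222 × (1.282/0.08)² = 44.35 — call this n₀.
Finite-population correction with N = 124: n = n₀ / (1 + (n₀−1)/N) = 44.35 / 1.35 = 32.85
Round up: n = 33.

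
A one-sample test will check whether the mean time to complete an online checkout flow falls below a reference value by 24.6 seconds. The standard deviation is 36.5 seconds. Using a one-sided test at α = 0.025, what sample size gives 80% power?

18

For a one-sample z-test, n = ((z_α + z_β)·σ/δ)².
z_α = 1.960 (one-sided α = 0.025); z_β = 0.842 (power 80% → β = 0.2).
n = (2.802 × 36.5 / 24.6)² = 17.28
Round up: n = 18.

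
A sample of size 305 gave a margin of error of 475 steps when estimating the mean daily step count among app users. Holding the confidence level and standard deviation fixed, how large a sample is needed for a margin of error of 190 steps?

n = 1907

Margin of error scales as 1/√n, so n₂ = n₁·(E₁/E₂)².
n₂ = 305 × (475/190)² = 305 × 6.25 = 1906.25
Round up: n₂ = 1907.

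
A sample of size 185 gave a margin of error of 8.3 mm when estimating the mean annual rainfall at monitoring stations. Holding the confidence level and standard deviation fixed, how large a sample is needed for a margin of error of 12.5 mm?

n = 82

Margin of error scales as 1/√n, so n₂ = n₁·(E₁/E₂)².
n₂ = 185 × (8.3/12.5)² = 185 × 0.4409 = 81.57
Round up: n₂ = 82.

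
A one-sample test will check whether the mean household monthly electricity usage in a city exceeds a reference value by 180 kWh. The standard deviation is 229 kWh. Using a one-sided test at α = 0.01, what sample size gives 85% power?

19

For a one-sample z-test, n = ((z_α + z_β)·σ/δ)².
z_α = 2.326 (one-sided α = 0.01); z_β = 1.036 (power 85% → β = 0.15).
n = (3.362 × 229 / 180)² = 18.29
Round up: n = 19.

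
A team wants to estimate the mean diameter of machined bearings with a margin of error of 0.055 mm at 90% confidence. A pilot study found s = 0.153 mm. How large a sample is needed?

For a mean, the margin of error is E = z·σ/√n, so n = (zσ/E)².
At 90% confidence, z = 1.645.
n = (1.645 × 0.153 / 0.055)² = 20.94
Round up: n = 21.

21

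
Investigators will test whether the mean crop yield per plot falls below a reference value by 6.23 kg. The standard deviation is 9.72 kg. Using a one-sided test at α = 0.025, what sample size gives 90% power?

For a one-sample z-test, n = ((z_α + z_β)·σ/δ)².
z_α = 1.960 (one-sided α = 0.025); z_β = 1.282 (power 90% → β = 0.1).
n = (3.242 × 9.72 / 6.23)² = 25.58
Round up: n = 26.

26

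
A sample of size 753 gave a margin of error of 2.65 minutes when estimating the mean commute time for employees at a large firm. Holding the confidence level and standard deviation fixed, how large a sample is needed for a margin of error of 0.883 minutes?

6783

Margin of error scales as 1/√n, so n₂ = n₁·(E₁/E₂)².
n₂ = 753 × (2.65/0.883)² = 753 × 9.007 = 6782.27
Round up: n₂ = 6783.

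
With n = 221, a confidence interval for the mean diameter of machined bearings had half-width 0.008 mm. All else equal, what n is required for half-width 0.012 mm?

Margin of error scales as 1/√n, so n₂ = n₁·(E₁/E₂)².
n₂ = 221 × (0.008/0.012)² = 221 × 0.4444 = 98.21
Round up: n₂ = 99.

99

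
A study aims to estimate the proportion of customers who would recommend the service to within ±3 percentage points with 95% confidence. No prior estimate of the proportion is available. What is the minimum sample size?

For a proportion with margin E = 0.03 at 95% confidence, z = 1.960.
With no prior estimate, use p = 0.5, which maximizes p(1−p) at 0.25.
n = 0.25 × (z/E)² = 0.25 × (1.960/0.03)² = 1067.11
Round up: n = 1068.

1068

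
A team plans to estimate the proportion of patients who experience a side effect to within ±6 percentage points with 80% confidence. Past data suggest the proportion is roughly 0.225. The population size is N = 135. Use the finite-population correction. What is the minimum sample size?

For a proportion with margin E = 0.06 at 80% confidence, z = 1.282.
n = p̂(1−p̂)(z/E)² = 0.225 × 0.775 × (1.282/0.06)² = 79.61 — call this n₀.
Finite-population correction with N = 135: n = n₀ / (1 + (n₀−1)/N) = 79.61 / 1.582 = 50.32
Round up: n = 51.

51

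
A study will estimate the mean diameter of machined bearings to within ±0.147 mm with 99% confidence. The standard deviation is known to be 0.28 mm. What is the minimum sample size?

For a mean, the margin of error is E = z·σ/√n, so n = (zσ/E)².
At 99% confidence, z = 2.576.
n = (2.576 × 0.28 / 0.147)² = 24.08
Round up: n = 25.

n = 25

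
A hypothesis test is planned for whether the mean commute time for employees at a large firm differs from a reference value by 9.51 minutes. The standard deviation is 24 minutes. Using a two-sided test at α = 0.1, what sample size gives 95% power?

69

For a one-sample z-test, n = ((z_{α/2} + z_β)·σ/δ)².
z_{α/2} = 1.645 (two-sided α = 0.1); z_β = 1.645 (power 95% → β = 0.05).
n = (3.290 × 24 / 9.51)² = 68.94
Round up: n = 69.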